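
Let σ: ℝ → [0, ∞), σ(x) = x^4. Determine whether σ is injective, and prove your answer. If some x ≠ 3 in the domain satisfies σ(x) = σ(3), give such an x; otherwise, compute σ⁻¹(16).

σ(3) = 81 = (−3)^4 = σ(−3) (since 4 is even), with 3 ≠ −3. So σ is not injective.
For the follow-up, such an x exists: taking x = −3 ∈ ℝ gives σ(−3) = 81 = σ(3) with −3 ≠ 3.

-3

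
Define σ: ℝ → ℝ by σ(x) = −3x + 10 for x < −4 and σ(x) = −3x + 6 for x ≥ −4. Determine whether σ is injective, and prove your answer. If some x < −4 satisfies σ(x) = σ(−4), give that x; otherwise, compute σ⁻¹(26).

Both pieces are strictly decreasing (slopes −3 and −3), so each is injective on its own interval.
The left piece maps (−∞, −4) onto (22, ∞); the right piece maps [−4, ∞) onto (−∞, 18].
These images are disjoint, so no value is attained by both pieces. Thus σ is injective.
Because the two images are disjoint, no x < −4 has σ(x) = σ(−4), so we compute σ⁻¹(26): 26 lies in (22, ∞), so solve −3x + 10 = 26: x = (26 − 10)/(−3) = −16/3.

-16/3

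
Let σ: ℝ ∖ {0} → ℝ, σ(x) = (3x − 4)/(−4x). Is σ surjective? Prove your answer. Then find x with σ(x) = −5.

-4/17

If σ(x) = −3/4, cross-multiplying gives −4(3x − 4) = 3(−4x), which simplifies to 16 = 0 — false.  So −3/4 has no preimage and σ is not surjective.
Solving σ(x) = −5: cross-multiplying gives 3x − 4 = −5(−4x), which rearranges to −17x = 4, so x = −4/17.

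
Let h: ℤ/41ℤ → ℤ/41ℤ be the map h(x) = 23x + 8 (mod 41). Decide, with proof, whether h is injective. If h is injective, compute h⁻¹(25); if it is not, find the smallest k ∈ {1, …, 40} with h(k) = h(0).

15

By definition, h is injective if h(s) = h(t) implies s = t.
Suppose h(s) = h(t) in ℤ/41ℤ. Then 23s + 8 ≡ 23t + 8 (mod 41), so 23(s − t) ≡ 0 (mod 41).
Since gcd(23, 41) = 1, 23 is invertible modulo 41, therefore s − t ≡ 0 (mod 41), i.e. s = t.
So h is injective.
We now compute 23⁻¹ mod 41 explicitly. Euclid's algorithm: 41 = 1·23 + 18, 23 = 1·18 + 5, 18 = 3·5 + 3, 5 = 1·3 + 2, 3 = 1·2 + 1; back-substituting gives 1 = 25·23 − 14·41, so 23⁻¹ ≡ 25 (mod 41).
Since h is injective, we compute h⁻¹(25): solve 23x + 8 ≡ 25 (mod 41), i.e. 23x ≡ 17 (mod 41).
Multiplying by 23⁻¹ = 25 gives x ≡ 25·17 = 425 = 10·41 + 15 ≡ 15 (mod 41).
Check: h(15) = 23·15 + 8 = 353 = 8·41 + 25 ≡ 25 (mod 41).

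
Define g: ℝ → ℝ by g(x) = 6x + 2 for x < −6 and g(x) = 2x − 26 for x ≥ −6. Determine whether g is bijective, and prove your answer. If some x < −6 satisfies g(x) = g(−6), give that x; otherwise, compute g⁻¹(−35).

-20/3

Both pieces are strictly increasing (slopes 6 and 2), so each is injective on its own interval.
The left piece maps (−∞, −6) onto (−∞, −34); the right piece maps [−6, ∞) onto [−38, ∞).
These images overlap. In particular g(−6) = −38 (right piece), and solving 6x + 2 = −38 on the left piece gives x = −20/3 < −6.
So g(−20/3) = g(−6) with −20/3 ≠ −6, and g is not injective, hence not bijective. This x = −20/3 is the requested value below −6.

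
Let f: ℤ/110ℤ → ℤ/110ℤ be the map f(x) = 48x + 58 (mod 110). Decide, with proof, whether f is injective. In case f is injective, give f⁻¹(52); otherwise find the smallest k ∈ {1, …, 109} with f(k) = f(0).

Recall that f is injective if f(a) = f(b) implies a = b.
We have gcd(48, 110) = 2 > 1. Taking a = 0 and b = 55: f(0) = 58 and f(55) = 48·55 + 58 = 2698 ≡ 58 (mod 110).
So f(0) = f(55) while 0 ≠ 55, so f is not injective.
Since f is not injective, we find the least positive k with f(k) = f(0): this means 48k ≡ 0 (mod 110), i.e. 110 ∣ 48k. Since gcd(48, 110) = 2, dividing through by 2 this holds exactly when 55 ∣ 24k, and as gcd(24, 55) = 1, exactly when 55 ∣ k.
The smallest positive such k is 55.

55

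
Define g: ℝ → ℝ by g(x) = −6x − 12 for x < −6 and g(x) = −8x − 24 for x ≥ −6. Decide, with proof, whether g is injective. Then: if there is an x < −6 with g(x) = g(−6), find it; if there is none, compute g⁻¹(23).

Both pieces are strictly decreasing (slopes −6 and −8), so each is injective on its own interval.
The left piece maps (−∞, −6) onto (24, ∞); the right piece maps [−6, ∞) onto (−∞, 24].
These images are disjoint, so no value is attained by both pieces. Hence g is injective.
Because the two images are disjoint, no x < −6 has g(x) = g(−6), so we compute g⁻¹(23): 23 lies in (−∞, 24], so solve −8x − 24 = 23: x = (23 + 24)/(−8) = −47/8.

-47/8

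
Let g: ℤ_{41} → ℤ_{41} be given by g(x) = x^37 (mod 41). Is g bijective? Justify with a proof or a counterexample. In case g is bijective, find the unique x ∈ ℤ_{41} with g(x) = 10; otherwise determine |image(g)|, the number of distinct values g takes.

16

Since 41 is prime, the nonzero elements of ℤ_{41} form a cyclic group of order 40.
As gcd(37, 40) = 1, raising to the 37th power is a bijection on this group: if s^37 ≡ t^37 then (st^{−1})^37 = 1, and the only element of order dividing gcd(37, 40) = 1 is 1, so s = t.
With g(0) = 0 this makes g injective on all of ℤ_{41}, hence bijective (finite equal-size domain and codomain). In particular g is bijective.
Since g is bijective, we find the preimage of 10. The inverse of x ↦ x^37 on (ℤ_{41})^× is x ↦ x^13, because 37·13 = 481 = 12·40 + 1 ≡ 1 (mod 40) and x^{40} = 1 for x ≠ 0 (Fermat). So g⁻¹(10) = 10^13 mod 41.
Repeated squaring mod 41: 10^1 ≡ 10, 10^2 ≡ 10² = 100 ≡ 18, 10^4 ≡ 18² = 324 ≡ 37, 10^8 ≡ 37² = 1369 ≡ 16. Since 13 = 8 + 4 + 1, 10^13 ≡ 16·37·10: 16·37 = 592 ≡ 18, then 18·10 = 180 ≡ 16. So 10^13 ≡ 16 (mod 41).
Hence g⁻¹(10) = 16.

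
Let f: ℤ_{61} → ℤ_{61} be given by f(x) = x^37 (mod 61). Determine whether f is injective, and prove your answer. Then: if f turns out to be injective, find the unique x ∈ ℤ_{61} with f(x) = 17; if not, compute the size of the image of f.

35

Since 61 is prime, the nonzero elements of ℤ_{61} form a cyclic group of order 60.
As gcd(37, 60) = 1, raising to the 37th power is a bijection on this group: if x_1^37 ≡ x_2^37 then (x_1x_2^{−1})^37 = 1, and the only element of order dividing gcd(37, 60) = 1 is 1, so x_1 = x_2.
With f(0) = 0 this makes f injective on all of ℤ_{61}, hence bijective (finite equal-size domain and codomain). In particular f is injective.
Since f is injective, we find the preimage of 17. The inverse of x ↦ x^37 on (ℤ_{61})^× is x ↦ x^13, because 37·13 = 481 = 8·60 + 1 ≡ 1 (mod 60) and x^{60} = 1 for x ≠ 0 (Fermat). So f⁻¹(17) = 17^13 mod 61.
Repeated squaring mod 61: 17^1 ≡ 17, 17^2 ≡ 17² = 289 ≡ 45, 17^4 ≡ 45² = 2025 ≡ 12, 17^8 ≡ 12² = 144 ≡ 22. Since 13 = 8 + 4 + 1, 17^13 ≡ 22·12·17: 22·12 = 264 ≡ 20, then 20·17 = 340 ≡ 35. So 17^13 ≡ 35 (mod 61).
Hence f⁻¹(17) = 35.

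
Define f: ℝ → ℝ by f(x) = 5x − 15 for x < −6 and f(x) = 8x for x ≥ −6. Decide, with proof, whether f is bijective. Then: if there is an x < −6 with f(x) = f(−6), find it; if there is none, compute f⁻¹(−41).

Both pieces are strictly increasing (slopes 5 and 8), so each is injective on its own interval.
The left piece maps (−∞, −6) onto (−∞, −45); the right piece maps [−6, ∞) onto [−48, ∞).
These images overlap. In particular f(−6) = −48 (right piece), and solving 5x − 15 = −48 on the left piece gives x = −33/5 < −6.
So f(−33/5) = f(−6) with −33/5 ≠ −6, and f is not injective, hence not bijective. This x = −33/5 is the requested value below −6.

-33/5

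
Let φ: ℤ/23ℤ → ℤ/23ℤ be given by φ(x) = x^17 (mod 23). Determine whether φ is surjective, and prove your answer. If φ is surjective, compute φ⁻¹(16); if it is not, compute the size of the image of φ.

Since 23 is prime, the nonzero elements of ℤ/23ℤ form a cyclic group of order 22.
As gcd(17, 22) = 1, raising to the 17th power is a bijection on this group: if x_1^17 ≡ x_2^17 then (x_1x_2^{−1})^17 = 1, and the only element of order dividing gcd(17, 22) = 1 is 1, so x_1 = x_2.
With φ(0) = 0 this makes φ injective on all of ℤ/23ℤ, hence bijective (finite equal-size domain and codomain). In particular φ is surjective.
Since φ is surjective, we find the preimage of 16. The inverse of x ↦ x^17 on (ℤ/23ℤ)^× is x ↦ x^13, because 17·13 = 221 = 10·22 + 1 ≡ 1 (mod 22) and x^{22} = 1 for x ≠ 0 (Fermat). So φ⁻¹(16) = 16^13 mod 23.
Repeated squaring mod 23: 16^1 ≡ 16, 16^2 ≡ 16² = 256 ≡ 3, 16^4 ≡ 3² = 9, 16^8 ≡ 9² = 81 ≡ 12. Since 13 = 8 + 4 + 1, 16^13 ≡ 12·9·16: 12·9 = 108 ≡ 16, then 16·16 = 256 ≡ 3. So 16^13 ≡ 3 (mod 23).
Hence φ⁻¹(16) = 3.

3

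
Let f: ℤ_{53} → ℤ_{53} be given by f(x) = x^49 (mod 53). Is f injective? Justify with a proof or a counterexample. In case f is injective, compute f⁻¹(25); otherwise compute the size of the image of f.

38

Since 53 is prime, the nonzero elements of ℤ_{53} form a cyclic group of order 52.
As gcd(49, 52) = 1, raising to the 49th power is a bijection on this group: if a^49 ≡ b^49 then (ab^{−1})^49 = 1, and the only element of order dividing gcd(49, 52) = 1 is 1, so a = b.
With f(0) = 0 this makes f injective on all of ℤ_{53}, hence bijective (finite equal-size domain and codomain). In particular f is injective.
Since f is injective, we find the preimage of 25. The inverse of x ↦ x^49 on (ℤ_{53})^× is x ↦ x^17, because 49·17 = 833 = 16·52 + 1 ≡ 1 (mod 52) and x^{52} = 1 for x ≠ 0 (Fermat). So f⁻¹(25) = 25^17 mod 53.
Repeated squaring mod 53: 25^1 ≡ 25, 25^2 ≡ 25² = 625 ≡ 42, 25^4 ≡ 42² = 1764 ≡ 15, 25^8 ≡ 15² = 225 ≡ 13, 25^16 ≡ 13² = 169 ≡ 10. Since 17 = 16 + 1, 25^17 ≡ 10·25: 10·25 = 250 ≡ 38. So 25^17 ≡ 38 (mod 53).
Hence f⁻¹(25) = 38.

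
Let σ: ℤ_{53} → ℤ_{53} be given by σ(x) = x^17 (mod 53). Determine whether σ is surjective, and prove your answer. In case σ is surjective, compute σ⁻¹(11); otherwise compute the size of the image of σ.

Since 53 is prime, the nonzero elements of ℤ_{53} form a cyclic group of order 52.
As gcd(17, 52) = 1, raising to the 17th power is a bijection on this group: if u^17 ≡ v^17 then (uv^{−1})^17 = 1, and the only element of order dividing gcd(17, 52) = 1 is 1, so u = v.
With σ(0) = 0 this makes σ injective on all of ℤ_{53}, hence bijective (finite equal-size domain and codomain). In particular σ is surjective.
Since σ is surjective, we find the preimage of 11. The inverse of x ↦ x^17 on (ℤ_{53})^× is x ↦ x^49, because 17·49 = 833 = 16·52 + 1 ≡ 1 (mod 52) and x^{52} = 1 for x ≠ 0 (Fermat). So σ⁻¹(11) = 11^49 mod 53.
Repeated squaring mod 53: 11^1 ≡ 11, 11^2 ≡ 11² = 121 ≡ 15, 11^4 ≡ 15² = 225 ≡ 13, 11^8 ≡ 13² = 169 ≡ 10, 11^16 ≡ 10² = 100 ≡ 47, 11^32 ≡ 47² = 2209 ≡ 36. Since 49 = 32 + 16 + 1, 11^49 ≡ 36·47·11: 36·47 = 1692 ≡ 49, then 49·11 = 539 ≡ 9. So 11^49 ≡ 9 (mod 53).
Hence σ⁻¹(11) = 9.

9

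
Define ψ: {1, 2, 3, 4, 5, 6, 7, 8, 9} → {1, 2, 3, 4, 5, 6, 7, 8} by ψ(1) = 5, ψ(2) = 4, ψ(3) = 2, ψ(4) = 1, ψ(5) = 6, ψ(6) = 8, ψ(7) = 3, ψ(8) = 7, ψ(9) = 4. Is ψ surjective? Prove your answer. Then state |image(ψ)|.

Every element of the codomain has a preimage: 1 = ψ(4), 2 = ψ(3), 3 = ψ(7), 4 = ψ(2), 5 = ψ(1), 6 = ψ(5), 7 = ψ(8), 8 = ψ(6).
So ψ is surjective.
The image of ψ is {1, 2, 3, 4, 5, 6, 7, 8}, which has 8 elements.

8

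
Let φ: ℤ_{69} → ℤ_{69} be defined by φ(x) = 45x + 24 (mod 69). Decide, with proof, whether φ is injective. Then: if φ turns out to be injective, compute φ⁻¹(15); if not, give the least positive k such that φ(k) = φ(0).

We have gcd(45, 69) = 3 > 1. Taking s = 0 and t = 23: φ(0) = 24 and φ(23) = 45·23 + 24 = 1059 ≡ 24 (mod 69).
So φ(0) = φ(23) while 0 ≠ 23, so φ is not injective.
Since φ is not injective, we find the least positive k with φ(k) = φ(0): this means 45k ≡ 0 (mod 69), i.e. 69 ∣ 45k. Since gcd(45, 69) = 3, dividing through by 3 this holds exactly when 23 ∣ 15k, and as gcd(15, 23) = 1, exactly when 23 ∣ k.
The smallest positive such k is 23.

23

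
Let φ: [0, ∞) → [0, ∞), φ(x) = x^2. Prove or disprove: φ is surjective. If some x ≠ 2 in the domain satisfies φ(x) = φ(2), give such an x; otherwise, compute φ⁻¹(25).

5

For any y ∈ [0, ∞), x = y^{1/2} ∈ [0, ∞) gives φ(x) = y, so φ is surjective.
Since x ↦ x^2 is strictly increasing on [0, ∞), it is injective there, so no x ≠ 2 in the domain has φ(x) = φ(2). We therefore compute φ⁻¹(25) = 25^{1/2} = 5 (indeed 5^2 = 25).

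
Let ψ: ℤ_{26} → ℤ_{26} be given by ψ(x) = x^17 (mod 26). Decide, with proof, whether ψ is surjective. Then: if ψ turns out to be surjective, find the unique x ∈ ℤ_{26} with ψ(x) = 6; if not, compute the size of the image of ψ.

2

Computing x^17 mod 26 for each x (by repeated squaring, reducing mod 26 at every step), the values ψ(0), ψ(1), …, ψ(25) are: 0, 1, 6, 9, 10, 5, 2, 11, 8, 3, 4, 7, 12, 13, 14, 19, 22, 23, 18, 15, 24, 21, 16, 17, 20, 25.
Every element of ℤ_{26} appears exactly once in this list, so ψ is a bijection, and in particular surjective.
Since ψ is surjective, we read off the preimage of 6 from the same table: ψ(2) = 6, so ψ⁻¹(6) = 2.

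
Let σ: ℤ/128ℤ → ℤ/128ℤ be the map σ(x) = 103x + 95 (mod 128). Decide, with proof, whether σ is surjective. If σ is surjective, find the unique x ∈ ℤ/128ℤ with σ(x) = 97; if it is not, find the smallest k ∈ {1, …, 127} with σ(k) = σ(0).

46

Recall: σ is surjective if every y in the codomain equals σ(x) for some x in the domain.
Since gcd(103, 128) = 1, 103 is invertible modulo 128. Euclid's algorithm: 128 = 1·103 + 25, 103 = 4·25 + 3, 25 = 8·3 + 1; back-substituting gives 1 = 87·103 − 70·128, so 103⁻¹ ≡ 87 (mod 128).
Then y ↦ 87(y − 95) is a two-sided inverse to σ, so every y ∈ ℤ/128ℤ has a preimage.
So σ is surjective.
Since σ is surjective, we find σ⁻¹(97): we need 103x ≡ 97 − 95 ≡ 2 (mod 128). Using 103⁻¹ = 87: x ≡ 87·2 = 174 = 1·128 + 46, so x = 46.
Check: σ(46) = 103·46 + 95 = 4833 = 37·128 + 97 ≡ 97 (mod 128).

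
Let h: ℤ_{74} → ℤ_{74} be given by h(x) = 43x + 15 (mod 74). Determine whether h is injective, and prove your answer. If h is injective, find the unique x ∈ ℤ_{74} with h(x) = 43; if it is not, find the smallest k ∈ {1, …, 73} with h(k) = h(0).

54

If h(x_1) = h(x_2), then 43x_1 ≡ 43x_2 (mod 74). Because gcd(43, 74) = 1, we may cancel 43 to get x_1 ≡ x_2 (mod 74).
Therefore h is injective.
We now compute 43⁻¹ mod 74 explicitly. Euclid's algorithm: 74 = 1·43 + 31, 43 = 1·31 + 12, 31 = 2·12 + 7, 12 = 1·7 + 5, 7 = 1·5 + 2, 5 = 2·2 + 1; back-substituting gives 1 = 31·43 − 18·74, so 43⁻¹ ≡ 31 (mod 74).
Since h is injective, we compute h⁻¹(43): solve 43x + 15 ≡ 43 (mod 74), i.e. 43x ≡ 28 (mod 74).
Multiplying by 43⁻¹ = 31 gives x ≡ 31·28 = 868 = 11·74 + 54 ≡ 54 (mod 74).
Check: h(54) = 43·54 + 15 = 2337 = 31·74 + 43 ≡ 43 (mod 74).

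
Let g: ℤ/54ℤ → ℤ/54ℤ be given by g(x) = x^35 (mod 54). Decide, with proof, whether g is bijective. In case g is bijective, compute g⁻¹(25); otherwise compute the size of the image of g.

38

g(0) = 0^35 = 0.
g(6): Repeated squaring mod 54: 6^1 ≡ 6, 6^2 ≡ 6² = 36, 6^4 ≡ 36² = 1296 ≡ 0, 6^8 ≡ 0² = 0, 6^16 ≡ 0² = 0, 6^32 ≡ 0² = 0. Since 35 = 32 + 2 + 1, 6^35 ≡ 0·36·6: 0·36 = 0, then 0·6 = 0. So 6^35 ≡ 0 (mod 54).
So g(0) = g(6) = 0 while 0 ≠ 6, therefore g is not injective, hence not bijective.
Since g is not bijective, we determine |image(g)|. Computing x^35 mod 54 for each x (by repeated squaring, reducing mod 54 at every step), the values g(0), g(1), …, g(53) are: 0, 1, 14, 27, 34, 11, 0, 31, 44, 27, 46, 5, 0, 25, 2, 27, 22, 35, 0, 37, 50, 27, 16, 47, 0, 13, 26, 27, 28, 41, 0, 7, 38, 27, 4, 17, 0, 19, 32, 27, 52, 29, 0, 49, 8, 27, 10, 23, 0, 43, 20, 27, 40, 53.
The distinct values are {0, 1, 2, 4, 5, 7, 8, 10, 11, 13, 14, 16, 17, 19, 20, 22, 23, 25, 26, 27, 28, 29, 31, 32, 34, 35, 37, 38, 40, 41, 43, 44, 46, 47, 49, 50, 52, 53}; there are 38 of them.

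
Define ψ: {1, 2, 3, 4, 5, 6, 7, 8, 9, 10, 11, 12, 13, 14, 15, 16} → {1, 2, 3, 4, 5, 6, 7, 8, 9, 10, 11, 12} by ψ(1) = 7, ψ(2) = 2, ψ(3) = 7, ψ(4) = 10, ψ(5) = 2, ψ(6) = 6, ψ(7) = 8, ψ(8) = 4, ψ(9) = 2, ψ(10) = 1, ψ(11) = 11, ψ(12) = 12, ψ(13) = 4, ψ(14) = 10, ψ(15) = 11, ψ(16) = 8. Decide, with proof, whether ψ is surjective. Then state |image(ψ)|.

9

No element maps to 3, so ψ is not surjective.
The image of ψ is {1, 2, 4, 6, 7, 8, 10, 11, 12}, which has 9 elements.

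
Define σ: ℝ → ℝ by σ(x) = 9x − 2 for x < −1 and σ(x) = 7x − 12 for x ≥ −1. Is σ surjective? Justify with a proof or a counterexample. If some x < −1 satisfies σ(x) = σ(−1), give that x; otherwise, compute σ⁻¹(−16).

-17/9

Both pieces are strictly increasing (slopes 9 and 7), so each is injective on its own interval.
The left piece maps (−∞, −1) onto (−∞, −11); the right piece maps [−1, ∞) onto [−19, ∞).
The union (−∞, −11) ∪ [−19, ∞) covers ℝ, so σ is surjective.
For the follow-up: the images overlap, so an x < −1 with σ(x) = σ(−1) exists. σ(−1) = −19; solving 9x − 2 = −19 for x < −1 gives x = (−19 + 2)/9 = −17/9.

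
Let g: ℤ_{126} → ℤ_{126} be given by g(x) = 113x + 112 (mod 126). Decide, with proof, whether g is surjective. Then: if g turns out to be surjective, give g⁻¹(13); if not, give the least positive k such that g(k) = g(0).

By definition, surjectivity means every element of the codomain has a preimage under g.
Since gcd(113, 126) = 1, 113 is invertible modulo 126. Euclid's algorithm: 126 = 1·113 + 13, 113 = 8·13 + 9, 13 = 1·9 + 4, 9 = 2·4 + 1; back-substituting gives 1 = 29·113 − 26·126, so 113⁻¹ ≡ 29 (mod 126).
For any y ∈ ℤ_{126}, x = 29(y − 112) mod 126 satisfies g(x) = 113·29(y − 112) + 112 ≡ y (since 113·29 ≡ 1 mod 126). So every y has a preimage.
Thus g is surjective.
Since g is surjective, we find g⁻¹(13): we need 113x ≡ 13 − 112 ≡ 27 (mod 126). Using 113⁻¹ = 29: x ≡ 29·27 = 783 = 6·126 + 27, so x = 27.
Check: g(27) = 113·27 + 112 = 3163 = 25·126 + 13 ≡ 13 (mod 126).

27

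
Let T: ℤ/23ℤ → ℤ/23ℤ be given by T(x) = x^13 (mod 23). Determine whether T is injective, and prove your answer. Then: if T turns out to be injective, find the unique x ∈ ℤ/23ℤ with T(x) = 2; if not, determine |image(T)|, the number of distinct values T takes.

Since 23 is prime, the nonzero elements of ℤ/23ℤ form a cyclic group of order 22.
As gcd(13, 22) = 1, raising to the 13th power is a bijection on this group: if a^13 ≡ b^13 then (ab^{−1})^13 = 1, and the only element of order dividing gcd(13, 22) = 1 is 1, so a = b.
With T(0) = 0 this makes T injective on all of ℤ/23ℤ, hence bijective (finite equal-size domain and codomain). In particular T is injective.
Since T is injective, we find the preimage of 2. The inverse of x ↦ x^13 on (ℤ/23ℤ)^× is x ↦ x^17, because 13·17 = 221 = 10·22 + 1 ≡ 1 (mod 22) and x^{22} = 1 for x ≠ 0 (Fermat). So T⁻¹(2) = 2^17 mod 23.
Repeated squaring mod 23: 2^1 ≡ 2, 2^2 ≡ 2² = 4, 2^4 ≡ 4² = 16, 2^8 ≡ 16² = 256 ≡ 3, 2^16 ≡ 3² = 9. Since 17 = 16 + 1, 2^17 ≡ 9·2: 9·2 = 18. So 2^17 ≡ 18 (mod 23).
Hence T⁻¹(2) = 18.

18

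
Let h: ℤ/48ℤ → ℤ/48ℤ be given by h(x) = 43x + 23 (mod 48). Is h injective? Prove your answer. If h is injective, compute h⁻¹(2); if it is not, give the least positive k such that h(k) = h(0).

If h(s) = h(t), then 43s ≡ 43t (mod 48). Because gcd(43, 48) = 1, we may cancel 43 to get s ≡ t (mod 48).
Therefore h is injective.
We now compute 43⁻¹ mod 48 explicitly. Euclid's algorithm: 48 = 1·43 + 5, 43 = 8·5 + 3, 5 = 1·3 + 2, 3 = 1·2 + 1; back-substituting gives 1 = 19·43 − 17·48, so 43⁻¹ ≡ 19 (mod 48).
Since h is injective, we find h⁻¹(2): we need 43x ≡ 2 − 23 ≡ 27 (mod 48). Using 43⁻¹ = 19: x ≡ 19·27 = 513 = 10·48 + 33, so x = 33.
Check: h(33) = 43·33 + 23 = 1442 = 30·48 + 2 ≡ 2 (mod 48).

33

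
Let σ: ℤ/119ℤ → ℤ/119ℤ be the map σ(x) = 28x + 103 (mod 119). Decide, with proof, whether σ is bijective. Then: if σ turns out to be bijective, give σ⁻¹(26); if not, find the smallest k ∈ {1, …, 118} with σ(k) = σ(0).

17

Recall: injectivity means: for all u, v in the domain, σ(u) = σ(v) implies u = v.
We have gcd(28, 119) = 7 > 1. Taking u = 0 and v = 17: σ(0) = 103 and σ(17) = 28·17 + 103 = 579 ≡ 103 (mod 119).
So σ(0) = σ(17) while 0 ≠ 17, thus σ is not injective, hence not bijective.
Since σ is not bijective, we find the least positive k with σ(k) = σ(0): this means 28k ≡ 0 (mod 119), i.e. 119 ∣ 28k. Since gcd(28, 119) = 7, dividing through by 7 this holds exactly when 17 ∣ 4k, and as gcd(4, 17) = 1, exactly when 17 ∣ k.
The smallest positive such k is 17.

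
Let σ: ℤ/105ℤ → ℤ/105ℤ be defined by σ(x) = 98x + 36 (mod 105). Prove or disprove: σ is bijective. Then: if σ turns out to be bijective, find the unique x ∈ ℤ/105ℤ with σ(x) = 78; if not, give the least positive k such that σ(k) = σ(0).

Recall: σ is injective when σ(a) = σ(b) forces a = b.
We have gcd(98, 105) = 7 > 1. Taking a = 0 and b = 15: σ(0) = 36 and σ(15) = 98·15 + 36 = 1506 ≡ 36 (mod 105).
So σ(0) = σ(15) while 0 ≠ 15, hence σ is not injective, hence not bijective.
Since σ is not bijective, we find the least positive k with σ(k) = σ(0): this means 98k ≡ 0 (mod 105), i.e. 105 ∣ 98k. Since gcd(98, 105) = 7, dividing through by 7 this holds exactly when 15 ∣ 14k, and as gcd(14, 15) = 1, exactly when 15 ∣ k.
The smallest positive such k is 15.

15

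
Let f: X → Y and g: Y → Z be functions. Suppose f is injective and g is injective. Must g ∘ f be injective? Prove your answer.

Suppose (g ∘ f)(x_1) = (g ∘ f)(x_2), i.e. g(f(x_1)) = g(f(x_2)).
Since g is injective, f(x_1) = f(x_2). Since f is injective, x_1 = x_2. Thus g ∘ f is injective.

injective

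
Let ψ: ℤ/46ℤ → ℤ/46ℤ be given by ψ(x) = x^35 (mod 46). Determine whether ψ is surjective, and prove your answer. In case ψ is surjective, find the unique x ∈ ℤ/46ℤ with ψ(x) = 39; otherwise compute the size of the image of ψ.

27

Computing x^35 mod 46 for each x (by repeated squaring, reducing mod 46 at every step), the values ψ(0), ψ(1), …, ψ(45) are: 0, 1, 4, 9, 16, 21, 36, 43, 18, 35, 38, 17, 6, 31, 34, 5, 26, 33, 2, 7, 14, 19, 22, 23, 24, 27, 32, 39, 44, 13, 20, 41, 12, 15, 40, 29, 8, 11, 28, 3, 10, 25, 30, 37, 42, 45.
Every element of ℤ/46ℤ appears exactly once in this list, so ψ is a bijection, and in particular surjective.
Since ψ is surjective, we read off the preimage of 39 from the same table: ψ(27) = 39, so ψ⁻¹(39) = 27.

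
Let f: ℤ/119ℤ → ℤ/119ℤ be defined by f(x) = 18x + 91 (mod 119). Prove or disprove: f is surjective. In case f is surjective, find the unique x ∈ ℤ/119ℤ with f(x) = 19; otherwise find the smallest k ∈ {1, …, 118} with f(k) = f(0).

115

Since gcd(18, 119) = 1, 18 is invertible modulo 119. Euclid's algorithm: 119 = 6·18 + 11, 18 = 1·11 + 7, 11 = 1·7 + 4, 7 = 1·4 + 3, 4 = 1·3 + 1; back-substituting gives 1 = 86·18 − 13·119, so 18⁻¹ ≡ 86 (mod 119).
For any y ∈ ℤ/119ℤ, x = 86(y − 91) mod 119 satisfies f(x) = 18·86(y − 91) + 91 ≡ y (since 18·86 ≡ 1 mod 119). So every y has a preimage.
Therefore f is surjective.
Since f is surjective, we find f⁻¹(19): we need 18x ≡ 19 − 91 ≡ 47 (mod 119). Using 18⁻¹ = 86: x ≡ 86·47 = 4042 = 33·119 + 115, so x = 115.
Check: f(115) = 18·115 + 91 = 2161 = 18·119 + 19 ≡ 19 (mod 119).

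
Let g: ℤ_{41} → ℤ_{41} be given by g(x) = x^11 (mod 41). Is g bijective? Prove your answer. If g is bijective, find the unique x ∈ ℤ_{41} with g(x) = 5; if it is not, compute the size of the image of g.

36

Since 41 is prime, the nonzero elements of ℤ_{41} form a cyclic group of order 40.
As gcd(11, 40) = 1, raising to the 11th power is a bijection on this group: if a^11 ≡ b^11 then (ab^{−1})^11 = 1, and the only element of order dividing gcd(11, 40) = 1 is 1, so a = b.
With g(0) = 0 this makes g injective on all of ℤ_{41}, hence bijective (finite equal-size domain and codomain). In particular g is bijective.
Since g is bijective, we find the preimage of 5. The inverse of x ↦ x^11 on (ℤ_{41})^× is x ↦ x^11, because 11·11 = 121 = 3·40 + 1 ≡ 1 (mod 40) and x^{40} = 1 for x ≠ 0 (Fermat). So g⁻¹(5) = 5^11 mod 41.
Repeated squaring mod 41: 5^1 ≡ 5, 5^2 ≡ 5² = 25, 5^4 ≡ 25² = 625 ≡ 10, 5^8 ≡ 10² = 100 ≡ 18. Since 11 = 8 + 2 + 1, 5^11 ≡ 18·25·5: 18·25 = 450 ≡ 40, then 40·5 = 200 ≡ 36. So 5^11 ≡ 36 (mod 41).
Hence g⁻¹(5) = 36.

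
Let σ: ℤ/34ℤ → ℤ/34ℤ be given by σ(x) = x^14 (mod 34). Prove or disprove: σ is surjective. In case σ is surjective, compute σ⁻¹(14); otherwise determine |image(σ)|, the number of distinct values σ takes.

18

σ(16): Repeated squaring mod 34: 16^1 ≡ 16, 16^2 ≡ 16² = 256 ≡ 18, 16^4 ≡ 18² = 324 ≡ 18, 16^8 ≡ 18² = 324 ≡ 18. Since 14 = 8 + 4 + 2, 16^14 ≡ 18·18·18: 18·18 = 324 ≡ 18, then 18·18 = 324 ≡ 18. So 16^14 ≡ 18 (mod 34).
σ(18): Repeated squaring mod 34: 18^1 ≡ 18, 18^2 ≡ 18² = 324 ≡ 18, 18^4 ≡ 18² = 324 ≡ 18, 18^8 ≡ 18² = 324 ≡ 18. Since 14 = 8 + 4 + 2, 18^14 ≡ 18·18·18: 18·18 = 324 ≡ 18, then 18·18 = 324 ≡ 18. So 18^14 ≡ 18 (mod 34).
So σ(16) = σ(18) = 18 while 16 ≠ 18, hence σ is not injective.
A non-injective map from the 34-element set ℤ/34ℤ to itself takes at most 33 distinct values, so it cannot be surjective. Hence σ is not surjective.
Since σ is not surjective, we determine |image(σ)|. Computing x^14 mod 34 for each x (by repeated squaring, reducing mod 34 at every step), the values σ(0), σ(1), …, σ(33) are: 0, 1, 30, 19, 16, 15, 26, 25, 4, 21, 8, 9, 32, 33, 2, 13, 18, 17, 18, 13, 2, 33, 32, 9, 8, 21, 4, 25, 26, 15, 16, 19, 30, 1.
The distinct values are {0, 1, 2, 4, 8, 9, 13, 15, 16, 17, 18, 19, 21, 25, 26, 30, 32, 33}; there are 18 of them.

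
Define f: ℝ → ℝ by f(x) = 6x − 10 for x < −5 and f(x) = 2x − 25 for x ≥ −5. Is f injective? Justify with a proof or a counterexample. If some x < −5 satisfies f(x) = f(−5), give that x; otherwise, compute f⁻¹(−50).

Both pieces are strictly increasing (slopes 6 and 2), so each is injective on its own interval.
The left piece maps (−∞, −5) onto (−∞, −40); the right piece maps [−5, ∞) onto [−35, ∞).
These images are disjoint, so no value is attained by both pieces. Therefore f is injective.
Because the two images are disjoint, no x < −5 has f(x) = f(−5), so we compute f⁻¹(−50): −50 lies in (−∞, −40), so solve 6x − 10 = −50: x = (−50 + 10)/6 = −20/3.

-20/3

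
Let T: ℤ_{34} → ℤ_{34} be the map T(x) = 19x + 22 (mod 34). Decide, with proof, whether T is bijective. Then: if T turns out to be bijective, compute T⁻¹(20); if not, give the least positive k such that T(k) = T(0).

16

If T(s) = T(t), then 19s ≡ 19t (mod 34). Because gcd(19, 34) = 1, we may cancel 19 to get s ≡ t (mod 34).
We now compute 19⁻¹ mod 34 explicitly. Euclid's algorithm: 34 = 1·19 + 15, 19 = 1·15 + 4, 15 = 3·4 + 3, 4 = 1·3 + 1; back-substituting gives 1 = 9·19 − 5·34, so 19⁻¹ ≡ 9 (mod 34).
For any y ∈ ℤ_{34}, x = 9(y − 22) mod 34 satisfies T(x) = 19·9(y − 22) + 22 ≡ y (since 19·9 ≡ 1 mod 34). So every y has a preimage.
Hence T is bijective.
Since T is bijective, we compute T⁻¹(20): solve 19x + 22 ≡ 20 (mod 34), i.e. 19x ≡ 32 (mod 34).
Multiplying by 19⁻¹ = 9 gives x ≡ 9·32 = 288 = 8·34 + 16 ≡ 16 (mod 34).
Check: T(16) = 19·16 + 22 = 326 = 9·34 + 20 ≡ 20 (mod 34).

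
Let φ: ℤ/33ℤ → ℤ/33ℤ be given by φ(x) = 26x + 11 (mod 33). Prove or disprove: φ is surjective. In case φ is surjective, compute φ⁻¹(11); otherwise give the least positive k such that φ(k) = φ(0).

By definition, surjectivity means every element of the codomain has a preimage under φ.
Since gcd(26, 33) = 1, 26 is invertible modulo 33. Euclid's algorithm: 33 = 1·26 + 7, 26 = 3·7 + 5, 7 = 1·5 + 2, 5 = 2·2 + 1; back-substituting gives 1 = 14·26 − 11·33, so 26⁻¹ ≡ 14 (mod 33).
Then y ↦ 14(y − 11) is a two-sided inverse to φ, so every y ∈ ℤ/33ℤ has a preimage.
Thus φ is surjective.
Since φ is surjective, we compute φ⁻¹(11): solve 26x + 11 ≡ 11 (mod 33), i.e. 26x ≡ 0 (mod 33).
Multiplying by 26⁻¹ = 14 gives x ≡ 14·0 = 0 ≡ 0 (mod 33).
Check: φ(0) = 26·0 + 11 = 11 ≡ 11 (mod 33).

0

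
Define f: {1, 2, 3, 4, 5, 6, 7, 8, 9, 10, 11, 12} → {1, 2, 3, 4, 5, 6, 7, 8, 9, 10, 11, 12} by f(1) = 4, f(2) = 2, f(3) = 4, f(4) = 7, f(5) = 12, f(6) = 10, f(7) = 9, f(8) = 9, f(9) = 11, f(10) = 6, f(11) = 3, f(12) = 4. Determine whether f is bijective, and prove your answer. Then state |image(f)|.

f(1) = 4 = f(3) with 1 ≠ 3, so f is not injective, hence not bijective.
The image of f is {2, 3, 4, 6, 7, 9, 10, 11, 12}, which has 9 elements.

9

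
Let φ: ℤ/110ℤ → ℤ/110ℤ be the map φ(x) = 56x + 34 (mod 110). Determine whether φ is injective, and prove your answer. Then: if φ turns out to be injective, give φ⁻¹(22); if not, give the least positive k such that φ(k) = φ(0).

We have gcd(56, 110) = 2 > 1. Taking s = 0 and t = 55: φ(0) = 34 and φ(55) = 56·55 + 34 = 3114 ≡ 34 (mod 110).
So φ(0) = φ(55) while 0 ≠ 55, so φ is not injective.
Since φ is not injective, we find the least positive k with φ(k) = φ(0): this means 56k ≡ 0 (mod 110), i.e. 110 ∣ 56k. Since gcd(56, 110) = 2, dividing through by 2 this holds exactly when 55 ∣ 28k, and as gcd(28, 55) = 1, exactly when 55 ∣ k.
The smallest positive such k is 55.

55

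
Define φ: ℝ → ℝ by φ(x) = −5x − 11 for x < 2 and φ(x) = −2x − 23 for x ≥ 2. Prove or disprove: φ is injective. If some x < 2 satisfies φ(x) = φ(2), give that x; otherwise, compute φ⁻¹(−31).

4

Both pieces are strictly decreasing (slopes −5 and −2), so each is injective on its own interval.
The left piece maps (−∞, 2) onto (−21, ∞); the right piece maps [2, ∞) onto (−∞, −27].
These images are disjoint, so no value is attained by both pieces. Thus φ is injective.
Because the two images are disjoint, no x < 2 has φ(x) = φ(2), so we compute φ⁻¹(−31): −31 lies in (−∞, −27], so solve −2x − 23 = −31: x = (−31 + 23)/(−2) = 4.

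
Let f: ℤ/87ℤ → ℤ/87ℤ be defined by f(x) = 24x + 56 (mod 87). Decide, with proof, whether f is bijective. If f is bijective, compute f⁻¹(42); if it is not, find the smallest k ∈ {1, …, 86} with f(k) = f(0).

29

We have gcd(24, 87) = 3 > 1. Taking s = 0 and t = 29: f(0) = 56 and f(29) = 24·29 + 56 = 752 ≡ 56 (mod 87).
So f(0) = f(29) while 0 ≠ 29, thus f is not injective, hence not bijective.
Since f is not bijective, we find the least positive k with f(k) = f(0): this means 24k ≡ 0 (mod 87), i.e. 87 ∣ 24k. Since gcd(24, 87) = 3, dividing through by 3 this holds exactly when 29 ∣ 8k, and as gcd(8, 29) = 1, exactly when 29 ∣ k.
The smallest positive such k is 29.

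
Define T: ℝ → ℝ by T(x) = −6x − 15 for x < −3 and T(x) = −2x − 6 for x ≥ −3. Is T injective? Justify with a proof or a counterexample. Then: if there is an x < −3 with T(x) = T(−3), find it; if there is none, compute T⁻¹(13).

Both pieces are strictly decreasing (slopes −6 and −2), so each is injective on its own interval.
The left piece maps (−∞, −3) onto (3, ∞); the right piece maps [−3, ∞) onto (−∞, 0].
These images are disjoint, so no value is attained by both pieces. Hence T is injective.
Because the two images are disjoint, no x < −3 has T(x) = T(−3), so we compute T⁻¹(13): 13 lies in (3, ∞), so solve −6x − 15 = 13: x = (13 + 15)/(−6) = −14/3.

-14/3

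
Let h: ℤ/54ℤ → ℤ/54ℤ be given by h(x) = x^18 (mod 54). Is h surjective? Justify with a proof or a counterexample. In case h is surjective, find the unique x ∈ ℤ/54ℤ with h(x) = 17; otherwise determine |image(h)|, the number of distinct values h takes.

h(2): Repeated squaring mod 54: 2^1 ≡ 2, 2^2 ≡ 2² = 4, 2^4 ≡ 4² = 16, 2^8 ≡ 16² = 256 ≡ 40, 2^16 ≡ 40² = 1600 ≡ 34. Since 18 = 16 + 2, 2^18 ≡ 34·4: 34·4 = 136 ≡ 28. So 2^18 ≡ 28 (mod 54).
h(4): Repeated squaring mod 54: 4^1 ≡ 4, 4^2 ≡ 4² = 16, 4^4 ≡ 16² = 256 ≡ 40, 4^8 ≡ 40² = 1600 ≡ 34, 4^16 ≡ 34² = 1156 ≡ 22. Since 18 = 16 + 2, 4^18 ≡ 22·16: 22·16 = 352 ≡ 28. So 4^18 ≡ 28 (mod 54).
So h(2) = h(4) = 28 while 2 ≠ 4, hence h is not injective.
A non-injective map from the 54-element set ℤ/54ℤ to itself takes at most 53 distinct values, so it cannot be surjective. Thus h is not surjective.
Since h is not surjective, we determine |image(h)|. Computing x^18 mod 54 for each x (by repeated squaring, reducing mod 54 at every step), the values h(0), h(1), …, h(53) are: 0, 1, 28, 27, 28, 1, 0, 1, 28, 27, 28, 1, 0, 1, 28, 27, 28, 1, 0, 1, 28, 27, 28, 1, 0, 1, 28, 27, 28, 1, 0, 1, 28, 27, 28, 1, 0, 1, 28, 27, 28, 1, 0, 1, 28, 27, 28, 1, 0, 1, 28, 27, 28, 1.
The distinct values are {0, 1, 27, 28}; there are 4 of them.

4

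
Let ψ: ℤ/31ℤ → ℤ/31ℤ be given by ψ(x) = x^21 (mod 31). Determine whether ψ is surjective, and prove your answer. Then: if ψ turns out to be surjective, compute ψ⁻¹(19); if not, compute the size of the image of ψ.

11

ψ(1) = 1^21 = 1.
ψ(5): Repeated squaring mod 31: 5^1 ≡ 5, 5^2 ≡ 5² = 25, 5^4 ≡ 25² = 625 ≡ 5, 5^8 ≡ 5² = 25, 5^16 ≡ 25² = 625 ≡ 5. Since 21 = 16 + 4 + 1, 5^21 ≡ 5·5·5: 5·5 = 25, then 25·5 = 125 ≡ 1. So 5^21 ≡ 1 (mod 31).
So ψ(1) = ψ(5) = 1 while 1 ≠ 5, so ψ is not injective.
A non-injective map from the 31-element set ℤ/31ℤ to itself takes at most 30 distinct values, so it cannot be surjective. Hence ψ is not surjective.
Since ψ is not surjective, we determine |image(ψ)|. Computing x^21 mod 31 for each x (by repeated squaring, reducing mod 31 at every step), the values ψ(0), ψ(1), …, ψ(30) are: 0, 1, 2, 15, 4, 1, 30, 4, 8, 8, 2, 27, 29, 15, 8, 15, 16, 23, 16, 2, 4, 29, 23, 23, 27, 1, 30, 27, 16, 29, 30.
The distinct values are {0, 1, 2, 4, 8, 15, 16, 23, 27, 29, 30}; there are 11 of them.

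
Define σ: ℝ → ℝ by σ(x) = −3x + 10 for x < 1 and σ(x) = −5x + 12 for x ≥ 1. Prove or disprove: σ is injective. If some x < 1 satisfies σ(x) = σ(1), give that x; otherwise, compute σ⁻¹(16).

Both pieces are strictly decreasing (slopes −3 and −5), so each is injective on its own interval.
The left piece maps (−∞, 1) onto (7, ∞); the right piece maps [1, ∞) onto (−∞, 7].
These images are disjoint, so no value is attained by both pieces. Therefore σ is injective.
Because the two images are disjoint, no x < 1 has σ(x) = σ(1), so we compute σ⁻¹(16): 16 lies in (7, ∞), so solve −3x + 10 = 16: x = (16 − 10)/(−3) = −2.

-2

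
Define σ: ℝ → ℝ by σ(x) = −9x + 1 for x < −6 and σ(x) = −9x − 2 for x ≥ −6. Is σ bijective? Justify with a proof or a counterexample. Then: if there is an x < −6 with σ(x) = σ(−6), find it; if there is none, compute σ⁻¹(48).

Both pieces are strictly decreasing (slopes −9 and −9), so each is injective on its own interval.
The left piece maps (−∞, −6) onto (55, ∞); the right piece maps [−6, ∞) onto (−∞, 52].
The images leave a gap (55 has no preimage), so σ is not surjective, hence not bijective.
Because the two images are disjoint, no x < −6 has σ(x) = σ(−6), so we compute σ⁻¹(48): 48 lies in (−∞, 52], so solve −9x − 2 = 48: x = (48 + 2)/(−9) = −50/9.

-50/9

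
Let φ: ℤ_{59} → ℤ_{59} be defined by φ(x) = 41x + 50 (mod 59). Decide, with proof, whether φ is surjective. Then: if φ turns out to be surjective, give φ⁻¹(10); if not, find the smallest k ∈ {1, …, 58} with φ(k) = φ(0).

35

Since gcd(41, 59) = 1, 41 is invertible modulo 59. Euclid's algorithm: 59 = 1·41 + 18, 41 = 2·18 + 5, 18 = 3·5 + 3, 5 = 1·3 + 2, 3 = 1·2 + 1; back-substituting gives 1 = 36·41 − 25·59, so 41⁻¹ ≡ 36 (mod 59).
Then y ↦ 36(y − 50) is a two-sided inverse to φ, so every y ∈ ℤ_{59} has a preimage.
So φ is surjective.
Since φ is surjective, we find φ⁻¹(10): we need 41x ≡ 10 − 50 ≡ 19 (mod 59). Using 41⁻¹ = 36: x ≡ 36·19 = 684 = 11·59 + 35, so x = 35.
Check: φ(35) = 41·35 + 50 = 1485 = 25·59 + 10 ≡ 10 (mod 59).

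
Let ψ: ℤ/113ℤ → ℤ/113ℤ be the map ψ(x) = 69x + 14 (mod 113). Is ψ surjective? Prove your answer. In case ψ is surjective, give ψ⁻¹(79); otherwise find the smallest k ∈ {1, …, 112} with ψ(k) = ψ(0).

73

By definition, surjectivity means every element of the codomain has a preimage under ψ.
Since gcd(69, 113) = 1, 69 is invertible modulo 113. Euclid's algorithm: 113 = 1·69 + 44, 69 = 1·44 + 25, 44 = 1·25 + 19, 25 = 1·19 + 6, 19 = 3·6 + 1; back-substituting gives 1 = 95·69 − 58·113, so 69⁻¹ ≡ 95 (mod 113).
For any y ∈ ℤ/113ℤ, x = 95(y − 14) mod 113 satisfies ψ(x) = 69·95(y − 14) + 14 ≡ y (since 69·95 ≡ 1 mod 113). So every y has a preimage.
So ψ is surjective.
Since ψ is surjective, we find ψ⁻¹(79): we need 69x ≡ 79 − 14 ≡ 65 (mod 113). Using 69⁻¹ = 95: x ≡ 95·65 = 6175 = 54·113 + 73, so x = 73.
Check: ψ(73) = 69·73 + 14 = 5051 = 44·113 + 79 ≡ 79 (mod 113).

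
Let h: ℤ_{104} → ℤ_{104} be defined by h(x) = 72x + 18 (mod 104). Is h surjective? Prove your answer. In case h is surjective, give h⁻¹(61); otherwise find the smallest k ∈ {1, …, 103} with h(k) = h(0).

Since gcd(72, 104) = 8, we have 72x ≡ 0 (mod 8) for all x, so h(x) ≡ 2 (mod 8).
But 0 ≢ 2 (mod 8), so 0 ∈ ℤ_{104} has no preimage. Therefore h is not surjective.
Since h is not surjective, we find the least positive k with h(k) = h(0): this means 72k ≡ 0 (mod 104), i.e. 104 ∣ 72k. Since gcd(72, 104) = 8, dividing through by 8 this holds exactly when 13 ∣ 9k, and as gcd(9, 13) = 1, exactly when 13 ∣ k.
The smallest positive such k is 13.

13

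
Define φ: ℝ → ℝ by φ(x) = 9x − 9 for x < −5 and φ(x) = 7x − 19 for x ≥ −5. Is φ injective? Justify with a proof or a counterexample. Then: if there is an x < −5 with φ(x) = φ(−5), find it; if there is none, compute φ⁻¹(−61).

Both pieces are strictly increasing (slopes 9 and 7), so each is injective on its own interval.
The left piece maps (−∞, −5) onto (−∞, −54); the right piece maps [−5, ∞) onto [−54, ∞).
These images are disjoint, so no value is attained by both pieces. Therefore φ is injective.
Because the two images are disjoint, no x < −5 has φ(x) = φ(−5), so we compute φ⁻¹(−61): −61 lies in (−∞, −54), so solve 9x − 9 = −61: x = (−61 + 9)/9 = −52/9.

-52/9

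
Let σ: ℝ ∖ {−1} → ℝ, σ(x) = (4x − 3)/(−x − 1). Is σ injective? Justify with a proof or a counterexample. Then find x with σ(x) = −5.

Suppose σ(x_1) = σ(x_2). Cross-multiplying: (4x_1 − 3)(−x_2 − 1) = (4x_2 − 3)(−x_1 − 1).
Expanding both sides and cancelling the symmetric terms leaves −7·(x_1 − x_2) = 0. Since −7 ≠ 0, x_1 = x_2. Hence σ is injective.
Solving σ(x) = −5: cross-multiplying gives 4x − 3 = −5(−x − 1), which rearranges to −1x = 8, so x = −8.

-8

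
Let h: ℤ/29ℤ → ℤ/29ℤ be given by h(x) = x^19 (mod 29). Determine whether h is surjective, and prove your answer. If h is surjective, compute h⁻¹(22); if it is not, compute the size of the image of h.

Since 29 is prime, the nonzero elements of ℤ/29ℤ form a cyclic group of order 28.
As gcd(19, 28) = 1, raising to the 19th power is a bijection on this group: if u^19 ≡ v^19 then (uv^{−1})^19 = 1, and the only element of order dividing gcd(19, 28) = 1 is 1, so u = v.
With h(0) = 0 this makes h injective on all of ℤ/29ℤ, hence bijective (finite equal-size domain and codomain). In particular h is surjective.
Since h is surjective, we find the preimage of 22. The inverse of x ↦ x^19 on (ℤ/29ℤ)^× is x ↦ x^3, because 19·3 = 57 = 2·28 + 1 ≡ 1 (mod 28) and x^{28} = 1 for x ≠ 0 (Fermat). So h⁻¹(22) = 22^3 mod 29.
Repeated squaring mod 29: 22^1 ≡ 22, 22^2 ≡ 22² = 484 ≡ 20. Since 3 = 2 + 1, 22^3 ≡ 20·22: 20·22 = 440 ≡ 5. So 22^3 ≡ 5 (mod 29).
Hence h⁻¹(22) = 5.

5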